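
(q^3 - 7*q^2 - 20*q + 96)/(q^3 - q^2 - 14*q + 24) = (q - 8)/(q - 2)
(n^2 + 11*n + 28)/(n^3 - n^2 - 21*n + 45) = (n^2 + 11*n + 28)/(n^3 - n^2 - 21*n + 45)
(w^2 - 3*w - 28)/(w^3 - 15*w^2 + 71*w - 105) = (w + 4)/(w^2 - 8*w + 15)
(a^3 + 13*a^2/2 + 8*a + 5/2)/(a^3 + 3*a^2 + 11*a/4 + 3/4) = 2*(a + 5)/(2*a + 3)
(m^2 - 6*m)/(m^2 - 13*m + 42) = m/(m - 7)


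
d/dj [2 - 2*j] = -2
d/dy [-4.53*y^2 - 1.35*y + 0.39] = -9.06*y - 1.35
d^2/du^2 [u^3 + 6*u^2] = 6*u + 12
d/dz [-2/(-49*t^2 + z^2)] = 4*z/(49*t^2 - z^2)^2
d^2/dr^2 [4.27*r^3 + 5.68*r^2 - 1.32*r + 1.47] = 25.62*r + 11.36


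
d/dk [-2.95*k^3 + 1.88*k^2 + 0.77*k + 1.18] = -8.85*k^2 + 3.76*k + 0.77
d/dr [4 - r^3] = -3*r^2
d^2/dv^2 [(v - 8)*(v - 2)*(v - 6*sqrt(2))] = 6*v - 20 - 12*sqrt(2)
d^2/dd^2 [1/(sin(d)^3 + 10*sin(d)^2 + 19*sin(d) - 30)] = -(9*sin(d)^5 + 119*sin(d)^4 + 545*sin(d)^3 + 1225*sin(d)^2 + 2072*sin(d) + 1322)/((sin(d) - 1)^2*(sin(d) + 5)^3*(sin(d) + 6)^3)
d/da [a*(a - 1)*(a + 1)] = 3*a^2 - 1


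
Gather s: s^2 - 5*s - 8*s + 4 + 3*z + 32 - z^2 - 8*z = s^2 - 13*s - z^2 - 5*z + 36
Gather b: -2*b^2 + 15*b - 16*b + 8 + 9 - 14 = -2*b^2 - b + 3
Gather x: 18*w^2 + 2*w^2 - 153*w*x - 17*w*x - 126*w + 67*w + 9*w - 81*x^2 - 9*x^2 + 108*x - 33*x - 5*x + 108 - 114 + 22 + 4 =20*w^2 - 50*w - 90*x^2 + x*(70 - 170*w) + 20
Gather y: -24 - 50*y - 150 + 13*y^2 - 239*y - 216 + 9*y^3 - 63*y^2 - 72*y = 9*y^3 - 50*y^2 - 361*y - 390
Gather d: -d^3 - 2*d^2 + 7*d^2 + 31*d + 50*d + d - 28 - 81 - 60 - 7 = -d^3 + 5*d^2 + 82*d - 176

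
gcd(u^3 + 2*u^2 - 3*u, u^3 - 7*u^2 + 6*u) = u^2 - u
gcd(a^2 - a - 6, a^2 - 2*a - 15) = 1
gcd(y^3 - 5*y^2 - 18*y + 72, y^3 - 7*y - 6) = y - 3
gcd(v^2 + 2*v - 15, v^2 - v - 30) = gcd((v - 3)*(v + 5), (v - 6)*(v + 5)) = v + 5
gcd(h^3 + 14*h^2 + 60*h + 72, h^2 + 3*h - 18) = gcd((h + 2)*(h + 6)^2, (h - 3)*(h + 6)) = h + 6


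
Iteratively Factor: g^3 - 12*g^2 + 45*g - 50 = (g - 5)*(g^2 - 7*g + 10) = (g - 5)*(g - 2)*(g - 5)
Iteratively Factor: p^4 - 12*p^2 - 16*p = (p - 4)*(p^3 + 4*p^2 + 4*p) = (p - 4)*(p + 2)*(p^2 + 2*p) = (p - 4)*(p + 2)^2*(p)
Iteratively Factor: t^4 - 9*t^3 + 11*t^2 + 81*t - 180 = (t - 3)*(t^3 - 6*t^2 - 7*t + 60) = (t - 5)*(t - 3)*(t^2 - t - 12) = (t - 5)*(t - 3)*(t + 3)*(t - 4)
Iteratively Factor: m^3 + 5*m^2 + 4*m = (m)*(m^2 + 5*m + 4) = m*(m + 4)*(m + 1)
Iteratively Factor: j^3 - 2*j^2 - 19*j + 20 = (j - 1)*(j^2 - j - 20) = (j - 1)*(j + 4)*(j - 5)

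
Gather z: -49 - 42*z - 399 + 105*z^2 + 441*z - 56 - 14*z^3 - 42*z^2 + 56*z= -14*z^3 + 63*z^2 + 455*z - 504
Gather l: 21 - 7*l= 21 - 7*l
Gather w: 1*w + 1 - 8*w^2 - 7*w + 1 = -8*w^2 - 6*w + 2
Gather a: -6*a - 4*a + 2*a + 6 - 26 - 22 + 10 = -8*a - 32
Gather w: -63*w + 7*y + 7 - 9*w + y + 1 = -72*w + 8*y + 8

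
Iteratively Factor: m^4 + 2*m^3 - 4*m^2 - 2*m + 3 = (m + 3)*(m^3 - m^2 - m + 1) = (m + 1)*(m + 3)*(m^2 - 2*m + 1) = (m - 1)*(m + 1)*(m + 3)*(m - 1)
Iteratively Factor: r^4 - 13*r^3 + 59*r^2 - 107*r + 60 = (r - 5)*(r^3 - 8*r^2 + 19*r - 12) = (r - 5)*(r - 4)*(r^2 - 4*r + 3) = (r - 5)*(r - 4)*(r - 1)*(r - 3)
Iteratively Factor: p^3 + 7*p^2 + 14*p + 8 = (p + 1)*(p^2 + 6*p + 8) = (p + 1)*(p + 4)*(p + 2)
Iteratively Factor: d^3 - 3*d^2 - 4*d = (d + 1)*(d^2 - 4*d) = d*(d + 1)*(d - 4)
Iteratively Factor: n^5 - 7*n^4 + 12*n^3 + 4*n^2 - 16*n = (n - 4)*(n^4 - 3*n^3 + 4*n) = n*(n - 4)*(n^3 - 3*n^2 + 4) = n*(n - 4)*(n + 1)*(n^2 - 4*n + 4) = n*(n - 4)*(n - 2)*(n + 1)*(n - 2)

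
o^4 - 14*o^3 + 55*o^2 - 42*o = o*(o - 7)*(o - 6)*(o - 1)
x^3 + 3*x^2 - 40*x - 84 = (x - 6)*(x + 2)*(x + 7)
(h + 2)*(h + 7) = h^2 + 9*h + 14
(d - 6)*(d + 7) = d^2 + d - 42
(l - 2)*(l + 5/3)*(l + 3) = l^3 + 8*l^2/3 - 13*l/3 - 10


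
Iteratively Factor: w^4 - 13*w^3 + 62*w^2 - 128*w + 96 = (w - 2)*(w^3 - 11*w^2 + 40*w - 48) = (w - 4)*(w - 2)*(w^2 - 7*w + 12) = (w - 4)*(w - 3)*(w - 2)*(w - 4)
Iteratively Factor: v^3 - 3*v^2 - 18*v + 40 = (v - 5)*(v^2 + 2*v - 8) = (v - 5)*(v + 4)*(v - 2)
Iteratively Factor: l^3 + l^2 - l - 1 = (l + 1)*(l^2 - 1) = (l + 1)^2*(l - 1)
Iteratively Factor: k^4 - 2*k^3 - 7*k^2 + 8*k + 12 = (k + 1)*(k^3 - 3*k^2 - 4*k + 12) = (k + 1)*(k + 2)*(k^2 - 5*k + 6) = (k - 2)*(k + 1)*(k + 2)*(k - 3)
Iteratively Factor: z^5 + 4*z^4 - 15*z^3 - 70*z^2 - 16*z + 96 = (z + 3)*(z^4 + z^3 - 18*z^2 - 16*z + 32) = (z + 3)*(z + 4)*(z^3 - 3*z^2 - 6*z + 8) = (z - 4)*(z + 3)*(z + 4)*(z^2 + z - 2) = (z - 4)*(z - 1)*(z + 3)*(z + 4)*(z + 2)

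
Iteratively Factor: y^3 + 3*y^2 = (y)*(y^2 + 3*y) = y*(y + 3)*(y)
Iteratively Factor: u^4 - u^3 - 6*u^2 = (u - 3)*(u^3 + 2*u^2) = u*(u - 3)*(u^2 + 2*u) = u^2*(u - 3)*(u + 2)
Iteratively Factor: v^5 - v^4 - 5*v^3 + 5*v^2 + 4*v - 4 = (v - 2)*(v^4 + v^3 - 3*v^2 - v + 2) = (v - 2)*(v + 2)*(v^3 - v^2 - v + 1) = (v - 2)*(v + 1)*(v + 2)*(v^2 - 2*v + 1) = (v - 2)*(v - 1)*(v + 1)*(v + 2)*(v - 1)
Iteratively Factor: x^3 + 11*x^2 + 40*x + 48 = (x + 3)*(x^2 + 8*x + 16) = (x + 3)*(x + 4)*(x + 4)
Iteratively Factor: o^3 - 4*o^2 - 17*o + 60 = (o + 4)*(o^2 - 8*o + 15) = (o - 5)*(o + 4)*(o - 3)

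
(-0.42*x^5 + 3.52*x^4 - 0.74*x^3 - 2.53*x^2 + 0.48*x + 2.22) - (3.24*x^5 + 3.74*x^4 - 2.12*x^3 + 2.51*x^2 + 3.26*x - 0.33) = -3.66*x^5 - 0.22*x^4 + 1.38*x^3 - 5.04*x^2 - 2.78*x + 2.55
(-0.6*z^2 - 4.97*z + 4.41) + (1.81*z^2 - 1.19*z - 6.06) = 1.21*z^2 - 6.16*z - 1.65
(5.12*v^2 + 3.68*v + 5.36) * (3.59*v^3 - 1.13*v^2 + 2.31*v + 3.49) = 18.3808*v^5 + 7.4256*v^4 + 26.9112*v^3 + 20.3128*v^2 + 25.2248*v + 18.7064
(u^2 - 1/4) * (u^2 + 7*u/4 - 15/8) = u^4 + 7*u^3/4 - 17*u^2/8 - 7*u/16 + 15/32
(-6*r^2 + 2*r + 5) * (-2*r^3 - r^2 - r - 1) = 12*r^5 + 2*r^4 - 6*r^3 - r^2 - 7*r - 5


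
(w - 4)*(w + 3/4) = w^2 - 13*w/4 - 3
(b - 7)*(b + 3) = b^2 - 4*b - 21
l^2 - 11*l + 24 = (l - 8)*(l - 3)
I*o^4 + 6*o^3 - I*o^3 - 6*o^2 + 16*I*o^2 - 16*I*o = o*(o - 8*I)*(o + 2*I)*(I*o - I)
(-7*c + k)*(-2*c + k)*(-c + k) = -14*c^3 + 23*c^2*k - 10*c*k^2 + k^3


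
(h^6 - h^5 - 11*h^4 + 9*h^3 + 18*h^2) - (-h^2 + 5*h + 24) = h^6 - h^5 - 11*h^4 + 9*h^3 + 19*h^2 - 5*h - 24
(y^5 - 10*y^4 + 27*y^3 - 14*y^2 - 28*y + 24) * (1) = y^5 - 10*y^4 + 27*y^3 - 14*y^2 - 28*y + 24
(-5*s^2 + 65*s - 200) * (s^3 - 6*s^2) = -5*s^5 + 95*s^4 - 590*s^3 + 1200*s^2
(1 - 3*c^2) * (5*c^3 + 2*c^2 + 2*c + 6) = -15*c^5 - 6*c^4 - c^3 - 16*c^2 + 2*c + 6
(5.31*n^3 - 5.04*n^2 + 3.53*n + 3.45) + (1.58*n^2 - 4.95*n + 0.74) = 5.31*n^3 - 3.46*n^2 - 1.42*n + 4.19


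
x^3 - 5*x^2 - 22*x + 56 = (x - 7)*(x - 2)*(x + 4)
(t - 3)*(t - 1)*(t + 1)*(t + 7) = t^4 + 4*t^3 - 22*t^2 - 4*t + 21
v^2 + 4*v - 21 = (v - 3)*(v + 7)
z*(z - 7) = z^2 - 7*z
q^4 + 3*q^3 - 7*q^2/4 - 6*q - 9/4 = (q - 3/2)*(q + 1/2)*(q + 1)*(q + 3)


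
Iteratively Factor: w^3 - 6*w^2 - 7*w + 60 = (w - 5)*(w^2 - w - 12) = (w - 5)*(w + 3)*(w - 4)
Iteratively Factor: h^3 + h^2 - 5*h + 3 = (h - 1)*(h^2 + 2*h - 3) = (h - 1)*(h + 3)*(h - 1)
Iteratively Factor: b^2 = (b)*(b)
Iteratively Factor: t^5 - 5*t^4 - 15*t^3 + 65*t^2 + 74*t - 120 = (t - 1)*(t^4 - 4*t^3 - 19*t^2 + 46*t + 120) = (t - 1)*(t + 3)*(t^3 - 7*t^2 + 2*t + 40) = (t - 4)*(t - 1)*(t + 3)*(t^2 - 3*t - 10) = (t - 5)*(t - 4)*(t - 1)*(t + 3)*(t + 2)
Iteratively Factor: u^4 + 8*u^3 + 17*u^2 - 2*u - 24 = (u + 3)*(u^3 + 5*u^2 + 2*u - 8) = (u + 3)*(u + 4)*(u^2 + u - 2) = (u - 1)*(u + 3)*(u + 4)*(u + 2)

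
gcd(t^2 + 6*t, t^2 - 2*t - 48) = t + 6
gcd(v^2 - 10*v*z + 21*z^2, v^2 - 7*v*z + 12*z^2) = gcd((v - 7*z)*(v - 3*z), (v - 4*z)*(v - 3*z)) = -v + 3*z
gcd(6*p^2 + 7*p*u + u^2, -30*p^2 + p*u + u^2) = 6*p + u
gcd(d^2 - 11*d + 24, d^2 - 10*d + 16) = d - 8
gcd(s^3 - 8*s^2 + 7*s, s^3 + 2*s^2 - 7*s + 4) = s - 1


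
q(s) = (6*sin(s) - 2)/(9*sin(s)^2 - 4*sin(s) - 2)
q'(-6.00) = -2.33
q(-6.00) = 0.13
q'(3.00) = 2.78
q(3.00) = 0.48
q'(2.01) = 4.38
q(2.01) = 1.96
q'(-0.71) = -2.56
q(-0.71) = -1.33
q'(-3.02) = 13.07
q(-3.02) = 1.97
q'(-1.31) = -0.26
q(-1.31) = -0.76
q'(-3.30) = 2.67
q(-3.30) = 0.44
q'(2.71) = 2.97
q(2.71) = -0.24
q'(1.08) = -6.57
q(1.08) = 2.24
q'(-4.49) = 1.13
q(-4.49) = 1.45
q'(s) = (-18*sin(s)*cos(s) + 4*cos(s))*(6*sin(s) - 2)/(9*sin(s)^2 - 4*sin(s) - 2)^2 + 6*cos(s)/(9*sin(s)^2 - 4*sin(s) - 2)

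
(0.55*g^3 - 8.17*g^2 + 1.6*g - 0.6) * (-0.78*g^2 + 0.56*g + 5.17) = -0.429*g^5 + 6.6806*g^4 - 2.9797*g^3 - 40.8749*g^2 + 7.936*g - 3.102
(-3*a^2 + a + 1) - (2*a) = -3*a^2 - a + 1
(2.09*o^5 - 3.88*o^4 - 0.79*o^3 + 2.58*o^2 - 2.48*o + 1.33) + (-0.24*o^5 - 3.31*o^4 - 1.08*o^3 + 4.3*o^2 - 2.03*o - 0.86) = 1.85*o^5 - 7.19*o^4 - 1.87*o^3 + 6.88*o^2 - 4.51*o + 0.47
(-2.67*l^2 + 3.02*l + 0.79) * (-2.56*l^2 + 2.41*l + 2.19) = 6.8352*l^4 - 14.1659*l^3 - 0.591499999999999*l^2 + 8.5177*l + 1.7301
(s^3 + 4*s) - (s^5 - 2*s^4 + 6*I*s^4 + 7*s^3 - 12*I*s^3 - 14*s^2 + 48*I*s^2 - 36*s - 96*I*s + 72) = -s^5 + 2*s^4 - 6*I*s^4 - 6*s^3 + 12*I*s^3 + 14*s^2 - 48*I*s^2 + 40*s + 96*I*s - 72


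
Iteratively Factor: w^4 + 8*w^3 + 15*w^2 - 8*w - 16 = (w + 1)*(w^3 + 7*w^2 + 8*w - 16) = (w - 1)*(w + 1)*(w^2 + 8*w + 16) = (w - 1)*(w + 1)*(w + 4)*(w + 4)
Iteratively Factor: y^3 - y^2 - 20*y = (y)*(y^2 - y - 20) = y*(y - 5)*(y + 4)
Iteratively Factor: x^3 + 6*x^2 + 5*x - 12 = (x + 3)*(x^2 + 3*x - 4) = (x + 3)*(x + 4)*(x - 1)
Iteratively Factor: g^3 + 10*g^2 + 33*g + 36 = (g + 3)*(g^2 + 7*g + 12) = (g + 3)^2*(g + 4)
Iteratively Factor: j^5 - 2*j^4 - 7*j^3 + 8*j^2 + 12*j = (j - 2)*(j^4 - 7*j^2 - 6*j) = j*(j - 2)*(j^3 - 7*j - 6) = j*(j - 2)*(j + 2)*(j^2 - 2*j - 3) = j*(j - 3)*(j - 2)*(j + 2)*(j + 1)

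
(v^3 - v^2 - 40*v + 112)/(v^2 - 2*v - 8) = (v^2 + 3*v - 28)/(v + 2)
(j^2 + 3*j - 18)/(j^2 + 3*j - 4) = (j^2 + 3*j - 18)/(j^2 + 3*j - 4)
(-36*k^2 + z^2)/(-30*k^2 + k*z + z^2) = (-6*k + z)/(-5*k + z)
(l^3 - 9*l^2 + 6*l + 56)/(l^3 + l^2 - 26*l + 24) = (l^2 - 5*l - 14)/(l^2 + 5*l - 6)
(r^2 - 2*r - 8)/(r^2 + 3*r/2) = 2*(r^2 - 2*r - 8)/(r*(2*r + 3))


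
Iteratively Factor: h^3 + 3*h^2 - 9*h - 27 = (h - 3)*(h^2 + 6*h + 9) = (h - 3)*(h + 3)*(h + 3)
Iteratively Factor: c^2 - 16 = (c - 4)*(c + 4)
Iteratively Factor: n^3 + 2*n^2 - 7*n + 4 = (n + 4)*(n^2 - 2*n + 1) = (n - 1)*(n + 4)*(n - 1)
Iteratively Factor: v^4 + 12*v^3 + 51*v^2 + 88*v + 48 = (v + 1)*(v^3 + 11*v^2 + 40*v + 48) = (v + 1)*(v + 4)*(v^2 + 7*v + 12) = (v + 1)*(v + 3)*(v + 4)*(v + 4)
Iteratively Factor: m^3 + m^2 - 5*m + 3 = (m - 1)*(m^2 + 2*m - 3) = (m - 1)*(m + 3)*(m - 1)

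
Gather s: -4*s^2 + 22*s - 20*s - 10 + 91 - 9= -4*s^2 + 2*s + 72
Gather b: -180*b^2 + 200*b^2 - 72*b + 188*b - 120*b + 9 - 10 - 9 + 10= 20*b^2 - 4*b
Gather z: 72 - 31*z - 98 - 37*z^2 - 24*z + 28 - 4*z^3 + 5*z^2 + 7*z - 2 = -4*z^3 - 32*z^2 - 48*z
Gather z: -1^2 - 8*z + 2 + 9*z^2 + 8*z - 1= 9*z^2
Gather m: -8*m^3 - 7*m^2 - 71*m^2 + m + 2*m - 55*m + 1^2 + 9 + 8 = -8*m^3 - 78*m^2 - 52*m + 18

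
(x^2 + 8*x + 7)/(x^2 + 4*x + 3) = (x + 7)/(x + 3)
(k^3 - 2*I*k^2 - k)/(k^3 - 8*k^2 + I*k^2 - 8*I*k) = (k^2 - 2*I*k - 1)/(k^2 + k*(-8 + I) - 8*I)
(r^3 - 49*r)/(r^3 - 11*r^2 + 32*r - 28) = r*(r + 7)/(r^2 - 4*r + 4)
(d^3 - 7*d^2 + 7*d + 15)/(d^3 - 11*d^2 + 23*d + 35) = (d - 3)/(d - 7)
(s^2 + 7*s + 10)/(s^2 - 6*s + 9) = (s^2 + 7*s + 10)/(s^2 - 6*s + 9)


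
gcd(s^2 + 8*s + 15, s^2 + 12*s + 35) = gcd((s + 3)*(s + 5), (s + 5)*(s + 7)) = s + 5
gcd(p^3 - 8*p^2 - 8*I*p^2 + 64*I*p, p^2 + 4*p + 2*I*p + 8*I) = 1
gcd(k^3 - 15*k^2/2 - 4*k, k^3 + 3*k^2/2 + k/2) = k^2 + k/2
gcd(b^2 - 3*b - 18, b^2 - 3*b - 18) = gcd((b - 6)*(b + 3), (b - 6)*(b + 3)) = b^2 - 3*b - 18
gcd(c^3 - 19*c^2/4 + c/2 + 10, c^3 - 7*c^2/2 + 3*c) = c - 2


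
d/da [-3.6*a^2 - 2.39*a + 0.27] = -7.2*a - 2.39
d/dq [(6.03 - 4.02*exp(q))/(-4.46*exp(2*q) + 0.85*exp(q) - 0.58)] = (-17.9292*exp(2*q) + 53.7876*exp(q) - 2.7939)*exp(q)/(19.8916*exp(4*q) - 7.582*exp(3*q) + 5.8961*exp(2*q) - 0.986*exp(q) + 0.3364)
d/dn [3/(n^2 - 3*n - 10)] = 3*(3 - 2*n)/(-n^2 + 3*n + 10)^2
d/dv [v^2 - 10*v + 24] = 2*v - 10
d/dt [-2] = 0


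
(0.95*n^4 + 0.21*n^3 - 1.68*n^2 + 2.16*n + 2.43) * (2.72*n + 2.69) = 2.584*n^5 + 3.1267*n^4 - 4.0047*n^3 + 1.356*n^2 + 12.42*n + 6.5367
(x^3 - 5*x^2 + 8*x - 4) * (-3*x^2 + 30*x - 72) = -3*x^5 + 45*x^4 - 246*x^3 + 612*x^2 - 696*x + 288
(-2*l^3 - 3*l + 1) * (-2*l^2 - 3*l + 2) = 4*l^5 + 6*l^4 + 2*l^3 + 7*l^2 - 9*l + 2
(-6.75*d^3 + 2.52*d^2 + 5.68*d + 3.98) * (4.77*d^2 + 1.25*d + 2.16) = -32.1975*d^5 + 3.5829*d^4 + 15.6636*d^3 + 31.5278*d^2 + 17.2438*d + 8.5968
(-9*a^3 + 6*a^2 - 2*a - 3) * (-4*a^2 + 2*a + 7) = 36*a^5 - 42*a^4 - 43*a^3 + 50*a^2 - 20*a - 21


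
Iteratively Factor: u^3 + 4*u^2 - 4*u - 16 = (u + 2)*(u^2 + 2*u - 8) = (u + 2)*(u + 4)*(u - 2)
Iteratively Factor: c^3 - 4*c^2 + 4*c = (c - 2)*(c^2 - 2*c) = (c - 2)^2*(c)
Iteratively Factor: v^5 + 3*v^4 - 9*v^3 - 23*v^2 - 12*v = (v)*(v^4 + 3*v^3 - 9*v^2 - 23*v - 12) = v*(v + 4)*(v^3 - v^2 - 5*v - 3) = v*(v + 1)*(v + 4)*(v^2 - 2*v - 3) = v*(v + 1)^2*(v + 4)*(v - 3)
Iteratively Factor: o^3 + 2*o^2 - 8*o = (o + 4)*(o^2 - 2*o) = (o - 2)*(o + 4)*(o)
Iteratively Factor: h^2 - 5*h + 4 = (h - 1)*(h - 4)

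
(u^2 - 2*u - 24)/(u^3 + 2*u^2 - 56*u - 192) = (u - 6)/(u^2 - 2*u - 48)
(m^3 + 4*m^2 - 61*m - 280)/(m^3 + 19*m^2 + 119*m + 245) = (m - 8)/(m + 7)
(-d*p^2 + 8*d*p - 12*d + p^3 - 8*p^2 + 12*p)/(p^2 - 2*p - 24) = (-d*p + 2*d + p^2 - 2*p)/(p + 4)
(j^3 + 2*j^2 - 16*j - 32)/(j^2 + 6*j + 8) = j - 4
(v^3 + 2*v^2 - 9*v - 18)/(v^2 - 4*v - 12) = (v^2 - 9)/(v - 6)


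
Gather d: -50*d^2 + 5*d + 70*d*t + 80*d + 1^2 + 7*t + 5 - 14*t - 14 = -50*d^2 + d*(70*t + 85) - 7*t - 8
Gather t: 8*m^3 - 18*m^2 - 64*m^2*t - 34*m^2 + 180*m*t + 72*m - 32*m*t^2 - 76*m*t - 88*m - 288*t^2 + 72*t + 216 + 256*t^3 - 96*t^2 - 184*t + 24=8*m^3 - 52*m^2 - 16*m + 256*t^3 + t^2*(-32*m - 384) + t*(-64*m^2 + 104*m - 112) + 240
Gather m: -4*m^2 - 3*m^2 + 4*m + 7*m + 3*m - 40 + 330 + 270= -7*m^2 + 14*m + 560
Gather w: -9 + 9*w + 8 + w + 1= 10*w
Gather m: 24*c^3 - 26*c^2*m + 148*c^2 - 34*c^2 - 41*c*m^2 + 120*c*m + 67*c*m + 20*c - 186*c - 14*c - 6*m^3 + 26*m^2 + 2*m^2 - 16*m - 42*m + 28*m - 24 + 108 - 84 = 24*c^3 + 114*c^2 - 180*c - 6*m^3 + m^2*(28 - 41*c) + m*(-26*c^2 + 187*c - 30)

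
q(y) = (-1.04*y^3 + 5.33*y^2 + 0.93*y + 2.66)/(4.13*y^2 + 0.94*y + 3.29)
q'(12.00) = -0.25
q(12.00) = -1.67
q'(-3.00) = -0.29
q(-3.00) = 2.02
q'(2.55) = -0.23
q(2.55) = 0.69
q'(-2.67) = -0.31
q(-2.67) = 1.92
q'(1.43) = -0.13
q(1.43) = 0.91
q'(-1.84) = -0.38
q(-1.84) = 1.64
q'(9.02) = -0.25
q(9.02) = -0.92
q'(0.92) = 0.01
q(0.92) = 0.94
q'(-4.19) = -0.27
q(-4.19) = 2.35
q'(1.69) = -0.17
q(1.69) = 0.87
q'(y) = (-8.26*y - 0.94)*(-1.04*y^3 + 5.33*y^2 + 0.93*y + 2.66)/(4.13*y^2 + 0.94*y + 3.29)^2 + (-3.12*y^2 + 10.66*y + 0.93)/(4.13*y^2 + 0.94*y + 3.29) = (-4.2952*y^4 - 1.9552*y^3 - 9.0955*y^2 + 13.0998*y + 0.5593)/(17.0569*y^4 + 7.7644*y^3 + 28.059*y^2 + 6.1852*y + 10.8241)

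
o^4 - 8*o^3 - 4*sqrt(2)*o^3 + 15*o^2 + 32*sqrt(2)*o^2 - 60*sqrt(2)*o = o*(o - 5)*(o - 3)*(o - 4*sqrt(2))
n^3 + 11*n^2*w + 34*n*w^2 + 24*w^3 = (n + w)*(n + 4*w)*(n + 6*w)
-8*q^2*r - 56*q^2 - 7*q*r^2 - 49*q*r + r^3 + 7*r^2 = (-8*q + r)*(q + r)*(r + 7)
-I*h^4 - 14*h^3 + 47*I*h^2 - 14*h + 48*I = (h - 8*I)*(h - 6*I)*(h - I)*(-I*h + 1)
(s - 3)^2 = s^2 - 6*s + 9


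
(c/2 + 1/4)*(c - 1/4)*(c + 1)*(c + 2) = c^4/2 + 13*c^3/8 + 21*c^2/16 + c/16 - 1/8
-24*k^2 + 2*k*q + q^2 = (-4*k + q)*(6*k + q)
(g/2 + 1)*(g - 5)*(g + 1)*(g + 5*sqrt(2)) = g^4/2 - g^3 + 5*sqrt(2)*g^3/2 - 5*sqrt(2)*g^2 - 13*g^2/2 - 65*sqrt(2)*g/2 - 5*g - 25*sqrt(2)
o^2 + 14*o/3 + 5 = (o + 5/3)*(o + 3)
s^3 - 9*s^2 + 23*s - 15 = (s - 5)*(s - 3)*(s - 1)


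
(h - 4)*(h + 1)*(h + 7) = h^3 + 4*h^2 - 25*h - 28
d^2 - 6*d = d*(d - 6)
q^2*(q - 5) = q^3 - 5*q^2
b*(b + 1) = b^2 + b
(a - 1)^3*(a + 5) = a^4 + 2*a^3 - 12*a^2 + 14*a - 5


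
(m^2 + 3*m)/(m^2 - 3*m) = (m + 3)/(m - 3)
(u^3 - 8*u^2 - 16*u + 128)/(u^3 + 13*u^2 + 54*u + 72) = (u^2 - 12*u + 32)/(u^2 + 9*u + 18)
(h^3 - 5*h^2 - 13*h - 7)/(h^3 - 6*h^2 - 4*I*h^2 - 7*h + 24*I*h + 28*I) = (h + 1)/(h - 4*I)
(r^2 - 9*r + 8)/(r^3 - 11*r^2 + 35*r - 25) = (r - 8)/(r^2 - 10*r + 25)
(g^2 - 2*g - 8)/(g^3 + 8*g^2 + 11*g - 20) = (g^2 - 2*g - 8)/(g^3 + 8*g^2 + 11*g - 20)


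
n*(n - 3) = n^2 - 3*n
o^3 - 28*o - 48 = (o - 6)*(o + 2)*(o + 4)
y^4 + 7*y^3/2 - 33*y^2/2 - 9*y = y*(y - 3)*(y + 1/2)*(y + 6)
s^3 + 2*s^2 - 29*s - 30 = (s - 5)*(s + 1)*(s + 6)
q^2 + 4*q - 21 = (q - 3)*(q + 7)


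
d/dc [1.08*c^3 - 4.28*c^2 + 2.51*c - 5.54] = 3.24*c^2 - 8.56*c + 2.51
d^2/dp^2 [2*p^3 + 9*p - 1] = 12*p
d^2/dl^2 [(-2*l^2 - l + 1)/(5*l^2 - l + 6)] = 2*(-35*l^3 + 255*l^2 + 75*l - 107)/(125*l^6 - 75*l^5 + 465*l^4 - 181*l^3 + 558*l^2 - 108*l + 216)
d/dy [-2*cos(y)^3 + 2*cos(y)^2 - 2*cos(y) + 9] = 2*(3*cos(y)^2 - 2*cos(y) + 1)*sin(y)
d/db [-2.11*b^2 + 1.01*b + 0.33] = 1.01 - 4.22*b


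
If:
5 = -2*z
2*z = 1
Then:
No Solution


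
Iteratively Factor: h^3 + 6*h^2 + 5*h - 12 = (h - 1)*(h^2 + 7*h + 12) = (h - 1)*(h + 4)*(h + 3)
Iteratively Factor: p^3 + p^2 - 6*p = (p)*(p^2 + p - 6) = p*(p - 2)*(p + 3)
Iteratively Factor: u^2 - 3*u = (u)*(u - 3)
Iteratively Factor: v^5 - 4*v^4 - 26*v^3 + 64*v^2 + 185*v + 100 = (v + 1)*(v^4 - 5*v^3 - 21*v^2 + 85*v + 100) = (v + 1)*(v + 4)*(v^3 - 9*v^2 + 15*v + 25) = (v - 5)*(v + 1)*(v + 4)*(v^2 - 4*v - 5) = (v - 5)*(v + 1)^2*(v + 4)*(v - 5)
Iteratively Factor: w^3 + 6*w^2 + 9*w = (w)*(w^2 + 6*w + 9) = w*(w + 3)*(w + 3)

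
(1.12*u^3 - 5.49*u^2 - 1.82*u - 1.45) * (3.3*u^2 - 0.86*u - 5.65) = 3.696*u^5 - 19.0802*u^4 - 7.6126*u^3 + 27.7987*u^2 + 11.53*u + 8.1925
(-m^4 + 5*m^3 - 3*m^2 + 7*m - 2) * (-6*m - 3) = 6*m^5 - 27*m^4 + 3*m^3 - 33*m^2 - 9*m + 6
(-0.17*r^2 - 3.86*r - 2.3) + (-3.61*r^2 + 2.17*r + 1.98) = -3.78*r^2 - 1.69*r - 0.32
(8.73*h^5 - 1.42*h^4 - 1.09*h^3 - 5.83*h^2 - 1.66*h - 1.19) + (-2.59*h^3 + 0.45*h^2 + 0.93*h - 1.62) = 8.73*h^5 - 1.42*h^4 - 3.68*h^3 - 5.38*h^2 - 0.73*h - 2.81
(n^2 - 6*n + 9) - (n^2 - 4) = 13 - 6*n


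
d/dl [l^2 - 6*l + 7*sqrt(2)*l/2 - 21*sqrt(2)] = 2*l - 6 + 7*sqrt(2)/2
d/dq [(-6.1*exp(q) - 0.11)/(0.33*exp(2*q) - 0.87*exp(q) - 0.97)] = (2.013*exp(2*q) + 0.0726000000000004*exp(q) + 5.8213)*exp(q)/(0.1089*exp(4*q) - 0.5742*exp(3*q) + 0.1167*exp(2*q) + 1.6878*exp(q) + 0.9409)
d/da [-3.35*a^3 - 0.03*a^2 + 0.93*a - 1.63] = -10.05*a^2 - 0.06*a + 0.93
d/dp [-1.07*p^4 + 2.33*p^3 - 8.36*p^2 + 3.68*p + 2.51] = -4.28*p^3 + 6.99*p^2 - 16.72*p + 3.68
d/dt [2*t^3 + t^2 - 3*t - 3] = 6*t^2 + 2*t - 3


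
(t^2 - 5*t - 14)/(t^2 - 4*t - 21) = (t + 2)/(t + 3)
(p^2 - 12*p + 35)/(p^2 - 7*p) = (p - 5)/p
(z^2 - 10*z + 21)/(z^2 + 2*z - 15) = (z - 7)/(z + 5)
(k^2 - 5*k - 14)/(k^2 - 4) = (k - 7)/(k - 2)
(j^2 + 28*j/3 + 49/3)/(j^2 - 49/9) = 3*(j + 7)/(3*j - 7)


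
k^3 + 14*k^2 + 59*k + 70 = (k + 2)*(k + 5)*(k + 7)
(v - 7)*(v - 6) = v^2 - 13*v + 42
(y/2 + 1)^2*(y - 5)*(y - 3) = y^4/4 - y^3 - 13*y^2/4 + 7*y + 15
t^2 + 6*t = t*(t + 6)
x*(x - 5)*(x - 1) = x^3 - 6*x^2 + 5*x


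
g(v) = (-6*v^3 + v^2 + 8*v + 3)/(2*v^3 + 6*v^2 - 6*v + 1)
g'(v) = (-18*v^2 + 2*v + 8)/(2*v^3 + 6*v^2 - 6*v + 1) + (-6*v^2 - 12*v + 6)*(-6*v^3 + v^2 + 8*v + 3)/(2*v^3 + 6*v^2 - 6*v + 1)^2 = 2*(-19*v^4 + 20*v^3 - 45*v^2 - 17*v + 13)/(4*v^6 + 24*v^5 + 12*v^4 - 68*v^3 + 48*v^2 - 12*v + 1)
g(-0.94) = 0.13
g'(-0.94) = -0.80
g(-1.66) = 1.09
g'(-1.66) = -1.89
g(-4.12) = -33.05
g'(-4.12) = -99.82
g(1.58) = -0.38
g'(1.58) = -1.60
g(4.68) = -1.79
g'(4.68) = -0.17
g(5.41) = -1.90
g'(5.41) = -0.14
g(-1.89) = 1.58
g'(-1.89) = -2.40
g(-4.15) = -30.33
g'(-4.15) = -82.51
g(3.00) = -1.38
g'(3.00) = -0.35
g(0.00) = 3.00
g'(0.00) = 26.00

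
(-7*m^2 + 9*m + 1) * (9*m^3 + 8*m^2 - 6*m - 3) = -63*m^5 + 25*m^4 + 123*m^3 - 25*m^2 - 33*m - 3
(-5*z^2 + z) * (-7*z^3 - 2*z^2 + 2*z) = 35*z^5 + 3*z^4 - 12*z^3 + 2*z^2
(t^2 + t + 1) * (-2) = -2*t^2 - 2*t - 2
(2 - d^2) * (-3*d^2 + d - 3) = 3*d^4 - d^3 - 3*d^2 + 2*d - 6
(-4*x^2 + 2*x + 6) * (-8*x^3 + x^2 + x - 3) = 32*x^5 - 20*x^4 - 50*x^3 + 20*x^2 - 18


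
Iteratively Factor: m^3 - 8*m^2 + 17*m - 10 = (m - 2)*(m^2 - 6*m + 5) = (m - 2)*(m - 1)*(m - 5)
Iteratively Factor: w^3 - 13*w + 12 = (w - 1)*(w^2 + w - 12) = (w - 3)*(w - 1)*(w + 4)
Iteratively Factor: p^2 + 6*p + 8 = (p + 4)*(p + 2)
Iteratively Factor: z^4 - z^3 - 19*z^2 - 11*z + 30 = (z + 2)*(z^3 - 3*z^2 - 13*z + 15) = (z - 5)*(z + 2)*(z^2 + 2*z - 3) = (z - 5)*(z + 2)*(z + 3)*(z - 1)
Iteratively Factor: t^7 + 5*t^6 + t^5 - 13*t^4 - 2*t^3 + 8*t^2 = (t)*(t^6 + 5*t^5 + t^4 - 13*t^3 - 2*t^2 + 8*t) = t*(t - 1)*(t^5 + 6*t^4 + 7*t^3 - 6*t^2 - 8*t) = t*(t - 1)*(t + 1)*(t^4 + 5*t^3 + 2*t^2 - 8*t) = t*(t - 1)*(t + 1)*(t + 2)*(t^3 + 3*t^2 - 4*t) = t*(t - 1)^2*(t + 1)*(t + 2)*(t^2 + 4*t) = t*(t - 1)^2*(t + 1)*(t + 2)*(t + 4)*(t)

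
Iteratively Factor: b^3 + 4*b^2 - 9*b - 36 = (b + 3)*(b^2 + b - 12) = (b - 3)*(b + 3)*(b + 4)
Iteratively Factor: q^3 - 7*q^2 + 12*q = (q - 4)*(q^2 - 3*q) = q*(q - 4)*(q - 3)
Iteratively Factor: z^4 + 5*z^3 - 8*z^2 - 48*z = (z)*(z^3 + 5*z^2 - 8*z - 48) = z*(z + 4)*(z^2 + z - 12) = z*(z - 3)*(z + 4)*(z + 4)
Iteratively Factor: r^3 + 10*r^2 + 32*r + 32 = (r + 4)*(r^2 + 6*r + 8) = (r + 2)*(r + 4)*(r + 4)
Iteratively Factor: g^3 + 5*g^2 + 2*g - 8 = (g - 1)*(g^2 + 6*g + 8) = (g - 1)*(g + 4)*(g + 2)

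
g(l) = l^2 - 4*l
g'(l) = 2*l - 4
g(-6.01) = 60.16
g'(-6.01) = -16.02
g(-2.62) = 17.34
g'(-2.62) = -9.24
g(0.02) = -0.08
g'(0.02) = -3.96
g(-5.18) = 47.55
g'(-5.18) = -14.36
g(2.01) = -4.00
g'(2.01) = 0.02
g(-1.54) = 8.53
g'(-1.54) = -7.08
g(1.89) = -3.99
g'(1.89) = -0.22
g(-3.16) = 22.63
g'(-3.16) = -10.32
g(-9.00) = 117.00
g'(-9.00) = -22.00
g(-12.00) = 192.00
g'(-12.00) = -28.00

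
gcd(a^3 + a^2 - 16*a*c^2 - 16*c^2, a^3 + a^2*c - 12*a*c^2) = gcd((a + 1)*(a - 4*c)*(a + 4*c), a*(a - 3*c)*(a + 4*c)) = a + 4*c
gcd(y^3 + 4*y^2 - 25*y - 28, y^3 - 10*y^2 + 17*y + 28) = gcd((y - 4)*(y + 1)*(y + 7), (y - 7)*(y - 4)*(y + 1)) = y^2 - 3*y - 4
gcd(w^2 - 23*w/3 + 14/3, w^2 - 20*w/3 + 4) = w - 2/3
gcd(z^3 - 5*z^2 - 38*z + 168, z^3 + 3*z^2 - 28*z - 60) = z + 6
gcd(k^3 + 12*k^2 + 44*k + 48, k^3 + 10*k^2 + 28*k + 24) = k^2 + 8*k + 12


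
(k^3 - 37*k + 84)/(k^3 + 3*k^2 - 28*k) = (k - 3)/k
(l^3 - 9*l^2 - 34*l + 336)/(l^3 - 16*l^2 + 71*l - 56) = (l + 6)/(l - 1)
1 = 1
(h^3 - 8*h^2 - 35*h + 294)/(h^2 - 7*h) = h - 1 - 42/h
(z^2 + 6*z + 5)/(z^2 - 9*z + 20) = (z^2 + 6*z + 5)/(z^2 - 9*z + 20)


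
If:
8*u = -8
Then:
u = -1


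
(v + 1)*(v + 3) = v^2 + 4*v + 3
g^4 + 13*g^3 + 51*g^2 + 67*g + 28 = (g + 1)^2*(g + 4)*(g + 7)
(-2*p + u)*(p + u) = -2*p^2 - p*u + u^2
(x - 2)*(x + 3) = x^2 + x - 6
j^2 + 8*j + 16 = (j + 4)^2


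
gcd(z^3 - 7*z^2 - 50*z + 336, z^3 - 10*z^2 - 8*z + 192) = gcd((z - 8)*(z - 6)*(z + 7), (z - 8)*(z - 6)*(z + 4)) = z^2 - 14*z + 48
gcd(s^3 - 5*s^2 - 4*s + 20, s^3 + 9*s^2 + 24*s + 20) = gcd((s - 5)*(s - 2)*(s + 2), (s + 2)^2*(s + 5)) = s + 2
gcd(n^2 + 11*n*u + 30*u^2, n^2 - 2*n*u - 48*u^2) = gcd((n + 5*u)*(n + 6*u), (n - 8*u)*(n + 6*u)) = n + 6*u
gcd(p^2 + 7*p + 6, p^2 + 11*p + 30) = p + 6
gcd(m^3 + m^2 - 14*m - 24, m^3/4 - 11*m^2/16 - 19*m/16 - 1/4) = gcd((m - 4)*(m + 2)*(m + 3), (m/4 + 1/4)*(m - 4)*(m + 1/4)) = m - 4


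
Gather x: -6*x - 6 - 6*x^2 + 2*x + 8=-6*x^2 - 4*x + 2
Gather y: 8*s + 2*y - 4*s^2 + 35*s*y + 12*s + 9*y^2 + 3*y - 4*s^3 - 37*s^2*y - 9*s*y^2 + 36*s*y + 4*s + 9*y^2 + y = -4*s^3 - 4*s^2 + 24*s + y^2*(18 - 9*s) + y*(-37*s^2 + 71*s + 6)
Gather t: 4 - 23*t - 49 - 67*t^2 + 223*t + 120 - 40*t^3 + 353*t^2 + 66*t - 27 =-40*t^3 + 286*t^2 + 266*t + 48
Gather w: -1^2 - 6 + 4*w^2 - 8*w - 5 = 4*w^2 - 8*w - 12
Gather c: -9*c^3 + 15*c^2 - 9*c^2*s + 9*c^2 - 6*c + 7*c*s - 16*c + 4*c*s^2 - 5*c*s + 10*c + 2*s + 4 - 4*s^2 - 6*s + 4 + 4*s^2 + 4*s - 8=-9*c^3 + c^2*(24 - 9*s) + c*(4*s^2 + 2*s - 12)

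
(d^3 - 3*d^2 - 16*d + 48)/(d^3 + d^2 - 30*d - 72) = (d^2 - 7*d + 12)/(d^2 - 3*d - 18)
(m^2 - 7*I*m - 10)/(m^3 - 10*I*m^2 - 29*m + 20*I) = (m - 2*I)/(m^2 - 5*I*m - 4)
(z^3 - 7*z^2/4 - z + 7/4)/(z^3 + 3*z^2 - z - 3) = (z - 7/4)/(z + 3)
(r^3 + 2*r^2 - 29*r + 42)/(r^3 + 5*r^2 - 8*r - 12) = (r^2 + 4*r - 21)/(r^2 + 7*r + 6)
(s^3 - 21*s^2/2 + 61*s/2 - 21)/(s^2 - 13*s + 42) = (2*s^2 - 9*s + 7)/(2*(s - 7))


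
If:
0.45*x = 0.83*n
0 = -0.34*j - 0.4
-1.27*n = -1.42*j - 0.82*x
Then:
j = -1.18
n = 6.89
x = 12.71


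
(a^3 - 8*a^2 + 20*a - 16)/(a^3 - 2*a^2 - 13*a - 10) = (-a^3 + 8*a^2 - 20*a + 16)/(-a^3 + 2*a^2 + 13*a + 10)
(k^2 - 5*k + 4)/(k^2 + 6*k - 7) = (k - 4)/(k + 7)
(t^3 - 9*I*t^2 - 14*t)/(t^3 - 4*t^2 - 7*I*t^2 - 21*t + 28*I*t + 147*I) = t*(t - 2*I)/(t^2 - 4*t - 21)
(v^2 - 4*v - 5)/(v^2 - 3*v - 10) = (v + 1)/(v + 2)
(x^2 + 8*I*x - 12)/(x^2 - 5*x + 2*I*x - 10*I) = (x + 6*I)/(x - 5)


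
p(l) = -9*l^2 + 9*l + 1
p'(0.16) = 6.12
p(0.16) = 2.21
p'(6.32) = -104.76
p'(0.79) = -5.22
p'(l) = 9 - 18*l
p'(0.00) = 9.00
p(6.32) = -301.60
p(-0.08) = 0.22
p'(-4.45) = 89.10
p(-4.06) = -183.89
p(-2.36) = -70.37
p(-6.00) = -377.00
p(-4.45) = -217.27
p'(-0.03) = 9.54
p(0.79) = 2.49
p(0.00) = 1.00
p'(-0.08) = 10.44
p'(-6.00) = 117.00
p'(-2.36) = 51.48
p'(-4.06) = 82.08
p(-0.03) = 0.72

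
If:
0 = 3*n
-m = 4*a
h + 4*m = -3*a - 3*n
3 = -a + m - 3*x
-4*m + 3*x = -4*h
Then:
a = 1/21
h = 13/21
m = -4/21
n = 0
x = -68/63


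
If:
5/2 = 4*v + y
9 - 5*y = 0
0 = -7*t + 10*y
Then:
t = 18/7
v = 7/40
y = 9/5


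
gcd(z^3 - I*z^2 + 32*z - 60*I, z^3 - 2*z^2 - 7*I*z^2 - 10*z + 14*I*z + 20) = z^2 - 7*I*z - 10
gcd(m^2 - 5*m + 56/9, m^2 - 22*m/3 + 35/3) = m - 7/3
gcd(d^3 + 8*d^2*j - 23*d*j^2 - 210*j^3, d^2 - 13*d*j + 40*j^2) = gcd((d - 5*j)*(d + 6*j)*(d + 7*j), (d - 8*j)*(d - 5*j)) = d - 5*j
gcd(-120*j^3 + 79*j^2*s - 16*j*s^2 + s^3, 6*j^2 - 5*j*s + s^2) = -3*j + s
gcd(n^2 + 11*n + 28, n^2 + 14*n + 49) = n + 7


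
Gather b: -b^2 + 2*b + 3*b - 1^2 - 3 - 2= -b^2 + 5*b - 6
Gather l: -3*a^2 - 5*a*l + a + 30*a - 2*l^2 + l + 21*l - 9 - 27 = -3*a^2 + 31*a - 2*l^2 + l*(22 - 5*a) - 36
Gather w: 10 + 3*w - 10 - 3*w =0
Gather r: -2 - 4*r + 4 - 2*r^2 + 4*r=2 - 2*r^2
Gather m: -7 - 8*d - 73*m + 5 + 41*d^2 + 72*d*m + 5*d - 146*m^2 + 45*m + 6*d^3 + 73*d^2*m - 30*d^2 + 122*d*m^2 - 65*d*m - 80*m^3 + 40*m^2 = 6*d^3 + 11*d^2 - 3*d - 80*m^3 + m^2*(122*d - 106) + m*(73*d^2 + 7*d - 28) - 2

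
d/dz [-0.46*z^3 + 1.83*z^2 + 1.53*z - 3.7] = -1.38*z^2 + 3.66*z + 1.53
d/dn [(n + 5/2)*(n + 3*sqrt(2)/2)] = 2*n + 3*sqrt(2)/2 + 5/2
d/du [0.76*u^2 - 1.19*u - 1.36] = 1.52*u - 1.19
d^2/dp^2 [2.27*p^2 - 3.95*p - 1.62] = 4.54000000000000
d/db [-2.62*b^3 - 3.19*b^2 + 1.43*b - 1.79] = -7.86*b^2 - 6.38*b + 1.43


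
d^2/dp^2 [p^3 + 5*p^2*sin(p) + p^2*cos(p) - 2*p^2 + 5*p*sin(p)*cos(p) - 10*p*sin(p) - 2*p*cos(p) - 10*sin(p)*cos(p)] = -5*p^2*sin(p) - p^2*cos(p) + 6*p*sin(p) - 10*p*sin(2*p) + 22*p*cos(p) + 6*p + 14*sin(p) + 20*sin(2*p) - 18*cos(p) + 10*cos(2*p) - 4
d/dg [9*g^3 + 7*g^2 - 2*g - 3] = 27*g^2 + 14*g - 2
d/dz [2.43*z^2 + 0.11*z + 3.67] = 4.86*z + 0.11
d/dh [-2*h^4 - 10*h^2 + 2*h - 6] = -8*h^3 - 20*h + 2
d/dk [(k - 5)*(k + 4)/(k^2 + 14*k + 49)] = 3*(5*k + 11)/(k^3 + 21*k^2 + 147*k + 343)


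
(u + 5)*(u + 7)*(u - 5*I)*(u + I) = u^4 + 12*u^3 - 4*I*u^3 + 40*u^2 - 48*I*u^2 + 60*u - 140*I*u + 175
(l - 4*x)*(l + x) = l^2 - 3*l*x - 4*x^2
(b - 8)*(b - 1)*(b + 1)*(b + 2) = b^4 - 6*b^3 - 17*b^2 + 6*b + 16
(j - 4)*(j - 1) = j^2 - 5*j + 4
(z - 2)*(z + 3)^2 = z^3 + 4*z^2 - 3*z - 18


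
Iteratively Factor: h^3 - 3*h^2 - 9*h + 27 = (h - 3)*(h^2 - 9) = (h - 3)*(h + 3)*(h - 3)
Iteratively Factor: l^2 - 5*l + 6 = (l - 2)*(l - 3)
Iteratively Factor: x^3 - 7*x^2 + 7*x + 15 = (x + 1)*(x^2 - 8*x + 15) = (x - 3)*(x + 1)*(x - 5)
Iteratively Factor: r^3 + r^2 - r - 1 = (r + 1)*(r^2 - 1) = (r - 1)*(r + 1)*(r + 1)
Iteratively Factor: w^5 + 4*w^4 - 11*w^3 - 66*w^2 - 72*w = (w + 2)*(w^4 + 2*w^3 - 15*w^2 - 36*w) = (w - 4)*(w + 2)*(w^3 + 6*w^2 + 9*w) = w*(w - 4)*(w + 2)*(w^2 + 6*w + 9) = w*(w - 4)*(w + 2)*(w + 3)*(w + 3)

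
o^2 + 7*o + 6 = (o + 1)*(o + 6)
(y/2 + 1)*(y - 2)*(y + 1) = y^3/2 + y^2/2 - 2*y - 2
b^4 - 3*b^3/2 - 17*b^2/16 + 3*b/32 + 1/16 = (b - 2)*(b - 1/4)*(b + 1/4)*(b + 1/2)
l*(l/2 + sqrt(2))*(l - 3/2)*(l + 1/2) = l^4/2 - l^3/2 + sqrt(2)*l^3 - sqrt(2)*l^2 - 3*l^2/8 - 3*sqrt(2)*l/4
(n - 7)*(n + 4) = n^2 - 3*n - 28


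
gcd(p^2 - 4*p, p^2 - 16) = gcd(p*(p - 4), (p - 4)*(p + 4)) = p - 4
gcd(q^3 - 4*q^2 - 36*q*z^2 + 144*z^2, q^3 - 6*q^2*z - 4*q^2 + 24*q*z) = -q^2 + 6*q*z + 4*q - 24*z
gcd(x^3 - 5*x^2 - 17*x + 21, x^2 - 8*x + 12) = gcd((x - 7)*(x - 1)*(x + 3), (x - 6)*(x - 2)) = 1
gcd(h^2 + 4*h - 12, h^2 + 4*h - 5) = 1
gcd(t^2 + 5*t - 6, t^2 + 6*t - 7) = t - 1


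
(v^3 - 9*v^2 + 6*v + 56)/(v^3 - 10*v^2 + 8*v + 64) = (v - 7)/(v - 8)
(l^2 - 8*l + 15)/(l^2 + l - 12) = (l - 5)/(l + 4)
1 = 1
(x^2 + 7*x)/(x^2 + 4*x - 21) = x/(x - 3)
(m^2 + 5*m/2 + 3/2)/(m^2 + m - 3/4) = 2*(m + 1)/(2*m - 1)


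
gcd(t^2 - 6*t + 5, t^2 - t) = t - 1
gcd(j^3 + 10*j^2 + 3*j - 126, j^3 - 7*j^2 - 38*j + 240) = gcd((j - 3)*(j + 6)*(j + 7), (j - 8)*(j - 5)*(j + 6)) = j + 6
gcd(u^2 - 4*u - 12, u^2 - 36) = u - 6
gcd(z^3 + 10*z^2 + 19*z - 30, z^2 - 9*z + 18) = 1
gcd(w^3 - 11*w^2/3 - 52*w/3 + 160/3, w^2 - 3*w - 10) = w - 5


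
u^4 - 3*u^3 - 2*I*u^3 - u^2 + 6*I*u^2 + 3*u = u*(u - 3)*(u - I)^2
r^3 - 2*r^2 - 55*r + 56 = (r - 8)*(r - 1)*(r + 7)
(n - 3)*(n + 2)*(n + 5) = n^3 + 4*n^2 - 11*n - 30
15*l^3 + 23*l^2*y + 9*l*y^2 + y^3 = (l + y)*(3*l + y)*(5*l + y)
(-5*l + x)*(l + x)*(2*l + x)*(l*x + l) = -10*l^4*x - 10*l^4 - 13*l^3*x^2 - 13*l^3*x - 2*l^2*x^3 - 2*l^2*x^2 + l*x^4 + l*x^3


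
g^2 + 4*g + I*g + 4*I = (g + 4)*(g + I)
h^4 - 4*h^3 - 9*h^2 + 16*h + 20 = (h - 5)*(h - 2)*(h + 1)*(h + 2)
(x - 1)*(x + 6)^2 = x^3 + 11*x^2 + 24*x - 36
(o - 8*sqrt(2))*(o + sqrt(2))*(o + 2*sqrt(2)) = o^3 - 5*sqrt(2)*o^2 - 44*o - 32*sqrt(2)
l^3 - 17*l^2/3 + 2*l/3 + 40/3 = (l - 5)*(l - 2)*(l + 4/3)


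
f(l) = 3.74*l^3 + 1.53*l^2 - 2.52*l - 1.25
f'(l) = 11.22*l^2 + 3.06*l - 2.52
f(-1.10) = -1.60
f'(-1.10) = 7.69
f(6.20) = 933.29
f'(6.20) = 447.75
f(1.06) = 2.25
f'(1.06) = 13.33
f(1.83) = 22.18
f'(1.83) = 40.65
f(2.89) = 94.52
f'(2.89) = 100.03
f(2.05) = 32.23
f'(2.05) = 50.91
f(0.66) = -1.17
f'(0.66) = 4.39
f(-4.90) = -392.17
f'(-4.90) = 251.88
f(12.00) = 6651.55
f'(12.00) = 1649.88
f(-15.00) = -12241.70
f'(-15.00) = 2476.08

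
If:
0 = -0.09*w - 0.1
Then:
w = -1.11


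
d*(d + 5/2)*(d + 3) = d^3 + 11*d^2/2 + 15*d/2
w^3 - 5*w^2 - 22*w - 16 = (w - 8)*(w + 1)*(w + 2)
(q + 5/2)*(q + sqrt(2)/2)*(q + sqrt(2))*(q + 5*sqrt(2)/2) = q^4 + 5*q^3/2 + 4*sqrt(2)*q^3 + 17*q^2/2 + 10*sqrt(2)*q^2 + 5*sqrt(2)*q/2 + 85*q/4 + 25*sqrt(2)/4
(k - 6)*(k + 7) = k^2 + k - 42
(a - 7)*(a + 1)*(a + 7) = a^3 + a^2 - 49*a - 49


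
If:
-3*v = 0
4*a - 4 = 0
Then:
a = 1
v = 0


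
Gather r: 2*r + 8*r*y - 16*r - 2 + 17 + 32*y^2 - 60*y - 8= r*(8*y - 14) + 32*y^2 - 60*y + 7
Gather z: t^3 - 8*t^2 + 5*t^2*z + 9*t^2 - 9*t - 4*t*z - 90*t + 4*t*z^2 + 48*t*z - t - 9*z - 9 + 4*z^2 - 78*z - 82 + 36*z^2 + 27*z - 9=t^3 + t^2 - 100*t + z^2*(4*t + 40) + z*(5*t^2 + 44*t - 60) - 100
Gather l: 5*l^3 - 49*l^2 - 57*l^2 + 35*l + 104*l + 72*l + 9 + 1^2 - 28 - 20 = 5*l^3 - 106*l^2 + 211*l - 38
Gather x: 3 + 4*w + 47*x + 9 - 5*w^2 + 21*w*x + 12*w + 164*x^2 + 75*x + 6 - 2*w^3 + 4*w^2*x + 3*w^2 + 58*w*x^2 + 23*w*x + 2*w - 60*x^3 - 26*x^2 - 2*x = -2*w^3 - 2*w^2 + 18*w - 60*x^3 + x^2*(58*w + 138) + x*(4*w^2 + 44*w + 120) + 18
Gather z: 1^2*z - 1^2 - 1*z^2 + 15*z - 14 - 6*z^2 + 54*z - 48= -7*z^2 + 70*z - 63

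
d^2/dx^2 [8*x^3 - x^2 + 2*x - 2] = 48*x - 2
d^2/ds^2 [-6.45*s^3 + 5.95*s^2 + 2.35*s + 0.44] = 11.9 - 38.7*s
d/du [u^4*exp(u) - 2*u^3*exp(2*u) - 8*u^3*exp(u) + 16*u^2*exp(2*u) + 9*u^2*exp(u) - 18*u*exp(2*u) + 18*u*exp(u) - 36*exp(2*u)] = (u^4 - 4*u^3*exp(u) - 4*u^3 + 26*u^2*exp(u) - 15*u^2 - 4*u*exp(u) + 36*u - 90*exp(u) + 18)*exp(u)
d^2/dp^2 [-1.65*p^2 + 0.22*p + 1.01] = -3.30000000000000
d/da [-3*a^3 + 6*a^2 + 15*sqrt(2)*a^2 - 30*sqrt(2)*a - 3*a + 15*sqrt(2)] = -9*a^2 + 12*a + 30*sqrt(2)*a - 30*sqrt(2) - 3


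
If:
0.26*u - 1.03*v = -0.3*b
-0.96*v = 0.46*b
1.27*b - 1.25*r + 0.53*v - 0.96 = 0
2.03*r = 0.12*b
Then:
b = 1.02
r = 0.06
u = -3.11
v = -0.49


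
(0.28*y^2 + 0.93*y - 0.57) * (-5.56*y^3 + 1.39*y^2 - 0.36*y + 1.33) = -1.5568*y^5 - 4.7816*y^4 + 4.3611*y^3 - 0.7547*y^2 + 1.4421*y - 0.7581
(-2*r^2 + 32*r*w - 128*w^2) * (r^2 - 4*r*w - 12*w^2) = -2*r^4 + 40*r^3*w - 232*r^2*w^2 + 128*r*w^3 + 1536*w^4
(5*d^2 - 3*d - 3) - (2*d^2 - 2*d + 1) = 3*d^2 - d - 4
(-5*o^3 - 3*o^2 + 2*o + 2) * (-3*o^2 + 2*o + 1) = 15*o^5 - o^4 - 17*o^3 - 5*o^2 + 6*o + 2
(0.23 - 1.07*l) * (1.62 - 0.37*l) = 0.3959*l^2 - 1.8185*l + 0.3726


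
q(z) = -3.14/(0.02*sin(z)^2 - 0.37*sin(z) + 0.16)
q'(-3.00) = 25.83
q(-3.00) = -14.77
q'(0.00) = -45.38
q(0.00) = -19.62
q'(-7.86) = 0.03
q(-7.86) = -5.71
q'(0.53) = -1969.33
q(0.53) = 143.14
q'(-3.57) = 10628.26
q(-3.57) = -322.21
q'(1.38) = -5.82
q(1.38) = 17.06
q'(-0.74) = -5.25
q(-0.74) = -7.50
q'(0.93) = -41.43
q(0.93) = 25.37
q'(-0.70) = -5.75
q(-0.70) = -7.72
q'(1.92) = 12.36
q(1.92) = 18.47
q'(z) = -3.14*(-0.04*sin(z)*cos(z) + 0.37*cos(z))/(0.02*sin(z)^2 - 0.37*sin(z) + 0.16)^2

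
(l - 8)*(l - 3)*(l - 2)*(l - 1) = l^4 - 14*l^3 + 59*l^2 - 94*l + 48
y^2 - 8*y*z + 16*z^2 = (y - 4*z)^2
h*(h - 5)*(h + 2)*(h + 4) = h^4 + h^3 - 22*h^2 - 40*h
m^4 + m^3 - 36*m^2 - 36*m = m*(m - 6)*(m + 1)*(m + 6)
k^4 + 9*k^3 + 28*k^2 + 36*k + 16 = (k + 1)*(k + 2)^2*(k + 4)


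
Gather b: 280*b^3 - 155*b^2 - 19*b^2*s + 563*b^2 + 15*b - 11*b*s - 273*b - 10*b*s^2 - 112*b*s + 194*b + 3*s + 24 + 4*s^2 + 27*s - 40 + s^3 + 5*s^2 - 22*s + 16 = 280*b^3 + b^2*(408 - 19*s) + b*(-10*s^2 - 123*s - 64) + s^3 + 9*s^2 + 8*s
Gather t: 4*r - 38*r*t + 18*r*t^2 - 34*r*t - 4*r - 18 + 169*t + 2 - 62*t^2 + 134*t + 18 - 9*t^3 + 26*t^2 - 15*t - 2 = -9*t^3 + t^2*(18*r - 36) + t*(288 - 72*r)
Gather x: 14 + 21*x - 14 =21*x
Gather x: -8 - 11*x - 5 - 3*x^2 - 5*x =-3*x^2 - 16*x - 13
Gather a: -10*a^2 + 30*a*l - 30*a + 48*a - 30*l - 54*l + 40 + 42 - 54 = -10*a^2 + a*(30*l + 18) - 84*l + 28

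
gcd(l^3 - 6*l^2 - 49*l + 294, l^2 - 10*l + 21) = l - 7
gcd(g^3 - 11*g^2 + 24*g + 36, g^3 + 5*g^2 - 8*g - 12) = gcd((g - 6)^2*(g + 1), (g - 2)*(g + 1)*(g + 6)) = g + 1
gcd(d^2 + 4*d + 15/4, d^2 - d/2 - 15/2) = d + 5/2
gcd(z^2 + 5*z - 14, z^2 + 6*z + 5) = 1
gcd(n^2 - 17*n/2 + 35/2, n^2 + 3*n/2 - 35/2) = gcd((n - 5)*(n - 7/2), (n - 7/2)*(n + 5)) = n - 7/2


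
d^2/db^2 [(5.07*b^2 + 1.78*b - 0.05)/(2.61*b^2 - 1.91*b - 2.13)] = (74.79999*b^3 + 167.070276*b^2 + 60.868854*b + 30.600278)/(17.779581*b^6 - 39.033333*b^5 - 14.964696*b^4 + 56.741707*b^3 + 12.212568*b^2 - 25.996437*b - 9.663597)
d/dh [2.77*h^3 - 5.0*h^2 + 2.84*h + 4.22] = 8.31*h^2 - 10.0*h + 2.84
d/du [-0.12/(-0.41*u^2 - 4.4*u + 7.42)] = (-0.0984*u - 0.528)/(0.41*u^2 + 4.4*u - 7.42)^2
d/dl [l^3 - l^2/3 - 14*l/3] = 3*l^2 - 2*l/3 - 14/3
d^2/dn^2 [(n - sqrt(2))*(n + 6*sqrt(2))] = 2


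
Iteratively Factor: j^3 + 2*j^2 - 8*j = (j + 4)*(j^2 - 2*j) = (j - 2)*(j + 4)*(j)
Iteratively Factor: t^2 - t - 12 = (t + 3)*(t - 4)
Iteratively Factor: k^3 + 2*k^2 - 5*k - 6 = (k - 2)*(k^2 + 4*k + 3) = (k - 2)*(k + 1)*(k + 3)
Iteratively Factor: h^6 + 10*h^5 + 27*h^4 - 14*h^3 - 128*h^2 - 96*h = (h - 2)*(h^5 + 12*h^4 + 51*h^3 + 88*h^2 + 48*h) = (h - 2)*(h + 4)*(h^4 + 8*h^3 + 19*h^2 + 12*h) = (h - 2)*(h + 3)*(h + 4)*(h^3 + 5*h^2 + 4*h) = (h - 2)*(h + 1)*(h + 3)*(h + 4)*(h^2 + 4*h) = (h - 2)*(h + 1)*(h + 3)*(h + 4)^2*(h)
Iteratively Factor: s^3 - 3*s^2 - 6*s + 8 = (s - 4)*(s^2 + s - 2) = (s - 4)*(s + 2)*(s - 1)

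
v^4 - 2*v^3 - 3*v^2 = v^2*(v - 3)*(v + 1)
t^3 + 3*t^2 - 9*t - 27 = (t - 3)*(t + 3)^2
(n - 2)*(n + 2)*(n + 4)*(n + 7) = n^4 + 11*n^3 + 24*n^2 - 44*n - 112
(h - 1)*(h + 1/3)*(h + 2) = h^3 + 4*h^2/3 - 5*h/3 - 2/3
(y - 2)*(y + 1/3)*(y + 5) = y^3 + 10*y^2/3 - 9*y - 10/3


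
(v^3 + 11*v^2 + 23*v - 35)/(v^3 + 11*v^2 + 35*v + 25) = (v^2 + 6*v - 7)/(v^2 + 6*v + 5)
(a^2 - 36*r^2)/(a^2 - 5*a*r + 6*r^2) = (a^2 - 36*r^2)/(a^2 - 5*a*r + 6*r^2)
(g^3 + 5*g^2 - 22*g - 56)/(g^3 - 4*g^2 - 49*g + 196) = (g + 2)/(g - 7)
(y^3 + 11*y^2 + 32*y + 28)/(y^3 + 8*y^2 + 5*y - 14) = (y + 2)/(y - 1)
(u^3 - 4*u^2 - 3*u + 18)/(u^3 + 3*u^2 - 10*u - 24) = (u - 3)/(u + 4)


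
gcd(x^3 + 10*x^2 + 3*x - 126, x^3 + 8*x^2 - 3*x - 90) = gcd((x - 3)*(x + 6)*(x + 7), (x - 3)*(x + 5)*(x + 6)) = x^2 + 3*x - 18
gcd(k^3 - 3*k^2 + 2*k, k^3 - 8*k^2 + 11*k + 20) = 1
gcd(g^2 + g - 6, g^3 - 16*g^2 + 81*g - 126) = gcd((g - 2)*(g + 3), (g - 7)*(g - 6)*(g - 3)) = 1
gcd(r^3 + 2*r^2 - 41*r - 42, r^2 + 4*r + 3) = r + 1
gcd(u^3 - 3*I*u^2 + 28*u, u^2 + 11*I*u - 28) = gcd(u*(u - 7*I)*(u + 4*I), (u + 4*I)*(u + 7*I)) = u + 4*I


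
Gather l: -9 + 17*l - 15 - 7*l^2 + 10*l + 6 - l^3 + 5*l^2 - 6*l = -l^3 - 2*l^2 + 21*l - 18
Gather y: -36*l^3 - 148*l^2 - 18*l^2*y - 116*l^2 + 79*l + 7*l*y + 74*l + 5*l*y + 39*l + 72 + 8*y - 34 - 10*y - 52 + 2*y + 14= -36*l^3 - 264*l^2 + 192*l + y*(-18*l^2 + 12*l)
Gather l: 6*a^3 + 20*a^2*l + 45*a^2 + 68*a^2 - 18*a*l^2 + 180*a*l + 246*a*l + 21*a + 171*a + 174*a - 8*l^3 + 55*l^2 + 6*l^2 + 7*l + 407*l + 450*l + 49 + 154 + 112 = 6*a^3 + 113*a^2 + 366*a - 8*l^3 + l^2*(61 - 18*a) + l*(20*a^2 + 426*a + 864) + 315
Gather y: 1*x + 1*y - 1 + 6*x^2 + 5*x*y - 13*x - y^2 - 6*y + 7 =6*x^2 - 12*x - y^2 + y*(5*x - 5) + 6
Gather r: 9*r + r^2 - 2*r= r^2 + 7*r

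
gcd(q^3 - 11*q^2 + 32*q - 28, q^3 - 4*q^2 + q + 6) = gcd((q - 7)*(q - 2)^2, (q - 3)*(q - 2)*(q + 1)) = q - 2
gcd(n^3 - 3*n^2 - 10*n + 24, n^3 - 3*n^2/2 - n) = n - 2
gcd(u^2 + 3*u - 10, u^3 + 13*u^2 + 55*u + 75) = u + 5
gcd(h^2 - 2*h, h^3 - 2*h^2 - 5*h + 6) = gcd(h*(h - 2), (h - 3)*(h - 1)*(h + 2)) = 1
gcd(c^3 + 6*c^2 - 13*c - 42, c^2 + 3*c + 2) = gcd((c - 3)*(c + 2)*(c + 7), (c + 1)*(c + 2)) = c + 2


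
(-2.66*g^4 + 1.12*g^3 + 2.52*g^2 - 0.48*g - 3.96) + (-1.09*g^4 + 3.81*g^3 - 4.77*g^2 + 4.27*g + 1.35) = -3.75*g^4 + 4.93*g^3 - 2.25*g^2 + 3.79*g - 2.61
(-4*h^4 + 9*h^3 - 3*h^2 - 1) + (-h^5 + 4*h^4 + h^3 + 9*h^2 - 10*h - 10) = -h^5 + 10*h^3 + 6*h^2 - 10*h - 11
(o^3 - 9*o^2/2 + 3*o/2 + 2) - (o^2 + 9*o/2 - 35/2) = o^3 - 11*o^2/2 - 3*o + 39/2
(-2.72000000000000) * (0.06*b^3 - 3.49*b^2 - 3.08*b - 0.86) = -0.1632*b^3 + 9.4928*b^2 + 8.3776*b + 2.3392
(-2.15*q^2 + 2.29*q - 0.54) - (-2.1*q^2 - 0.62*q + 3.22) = -0.0499999999999998*q^2 + 2.91*q - 3.76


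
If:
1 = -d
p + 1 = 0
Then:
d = -1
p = -1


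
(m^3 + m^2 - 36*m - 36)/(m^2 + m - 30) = (m^2 - 5*m - 6)/(m - 5)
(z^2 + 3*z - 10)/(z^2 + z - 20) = (z - 2)/(z - 4)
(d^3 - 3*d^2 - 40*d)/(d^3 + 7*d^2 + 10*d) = (d - 8)/(d + 2)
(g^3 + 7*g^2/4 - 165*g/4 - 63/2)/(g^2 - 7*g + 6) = (4*g^2 + 31*g + 21)/(4*(g - 1))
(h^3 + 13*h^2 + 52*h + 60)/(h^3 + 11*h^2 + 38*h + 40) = (h + 6)/(h + 4)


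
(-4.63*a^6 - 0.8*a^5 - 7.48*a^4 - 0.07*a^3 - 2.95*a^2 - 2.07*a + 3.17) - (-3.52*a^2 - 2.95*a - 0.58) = -4.63*a^6 - 0.8*a^5 - 7.48*a^4 - 0.07*a^3 + 0.57*a^2 + 0.88*a + 3.75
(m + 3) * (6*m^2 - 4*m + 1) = 6*m^3 + 14*m^2 - 11*m + 3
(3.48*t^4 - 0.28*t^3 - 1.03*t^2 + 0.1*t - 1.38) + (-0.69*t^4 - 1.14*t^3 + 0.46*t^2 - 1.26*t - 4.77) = 2.79*t^4 - 1.42*t^3 - 0.57*t^2 - 1.16*t - 6.15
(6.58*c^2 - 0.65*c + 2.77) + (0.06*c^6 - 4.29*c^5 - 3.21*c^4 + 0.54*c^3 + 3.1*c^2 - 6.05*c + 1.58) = 0.06*c^6 - 4.29*c^5 - 3.21*c^4 + 0.54*c^3 + 9.68*c^2 - 6.7*c + 4.35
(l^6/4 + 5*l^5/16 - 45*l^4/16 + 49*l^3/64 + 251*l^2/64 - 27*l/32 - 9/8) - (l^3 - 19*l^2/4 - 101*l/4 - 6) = l^6/4 + 5*l^5/16 - 45*l^4/16 - 15*l^3/64 + 555*l^2/64 + 781*l/32 + 39/8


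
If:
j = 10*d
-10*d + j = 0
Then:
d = j/10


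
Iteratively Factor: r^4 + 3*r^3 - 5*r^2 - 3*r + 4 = (r + 4)*(r^3 - r^2 - r + 1) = (r - 1)*(r + 4)*(r^2 - 1) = (r - 1)^2*(r + 4)*(r + 1)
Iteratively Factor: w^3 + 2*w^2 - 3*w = (w)*(w^2 + 2*w - 3) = w*(w + 3)*(w - 1)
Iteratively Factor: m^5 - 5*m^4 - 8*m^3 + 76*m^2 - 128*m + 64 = (m + 4)*(m^4 - 9*m^3 + 28*m^2 - 36*m + 16) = (m - 2)*(m + 4)*(m^3 - 7*m^2 + 14*m - 8) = (m - 2)*(m - 1)*(m + 4)*(m^2 - 6*m + 8) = (m - 2)^2*(m - 1)*(m + 4)*(m - 4)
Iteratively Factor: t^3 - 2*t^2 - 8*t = (t + 2)*(t^2 - 4*t) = t*(t + 2)*(t - 4)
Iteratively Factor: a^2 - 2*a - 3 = (a - 3)*(a + 1)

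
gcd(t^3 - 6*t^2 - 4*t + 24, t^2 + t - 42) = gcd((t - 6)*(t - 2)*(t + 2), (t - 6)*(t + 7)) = t - 6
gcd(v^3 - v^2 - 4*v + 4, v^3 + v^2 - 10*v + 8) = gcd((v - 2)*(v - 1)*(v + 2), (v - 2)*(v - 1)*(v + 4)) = v^2 - 3*v + 2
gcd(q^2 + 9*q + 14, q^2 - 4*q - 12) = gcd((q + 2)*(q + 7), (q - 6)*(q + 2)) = q + 2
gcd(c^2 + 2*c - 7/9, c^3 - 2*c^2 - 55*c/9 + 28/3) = c + 7/3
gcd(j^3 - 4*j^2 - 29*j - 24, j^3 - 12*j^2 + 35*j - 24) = j - 8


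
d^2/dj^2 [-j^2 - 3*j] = -2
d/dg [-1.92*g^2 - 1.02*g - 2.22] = -3.84*g - 1.02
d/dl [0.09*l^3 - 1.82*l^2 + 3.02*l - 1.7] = 0.27*l^2 - 3.64*l + 3.02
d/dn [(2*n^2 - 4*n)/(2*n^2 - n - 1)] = 2*(3*n^2 - 2*n + 2)/(4*n^4 - 4*n^3 - 3*n^2 + 2*n + 1)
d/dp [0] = 0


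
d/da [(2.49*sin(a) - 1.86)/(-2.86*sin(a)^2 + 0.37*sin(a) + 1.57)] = (7.1214*sin(a)^2 - 10.6392*sin(a) + 4.5975)*cos(a)/(8.1796*sin(a)^4 - 2.1164*sin(a)^3 - 8.8435*sin(a)^2 + 1.1618*sin(a) + 2.4649)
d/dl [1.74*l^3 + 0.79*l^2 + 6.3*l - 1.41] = 5.22*l^2 + 1.58*l + 6.3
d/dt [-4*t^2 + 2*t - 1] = 2 - 8*t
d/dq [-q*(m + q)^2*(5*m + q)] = -5*m^3 - 22*m^2*q - 21*m*q^2 - 4*q^3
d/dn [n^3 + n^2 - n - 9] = 3*n^2 + 2*n - 1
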